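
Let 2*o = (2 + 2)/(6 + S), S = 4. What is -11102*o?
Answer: -11102/5 ≈ -2220.4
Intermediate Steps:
o = ⅕ (o = ((2 + 2)/(6 + 4))/2 = (4/10)/2 = (4*(⅒))/2 = (½)*(⅖) = ⅕ ≈ 0.20000)
-11102*o = -11102*⅕ = -11102/5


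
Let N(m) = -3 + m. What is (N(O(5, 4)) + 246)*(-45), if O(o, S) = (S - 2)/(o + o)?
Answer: -10944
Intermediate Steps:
O(o, S) = (-2 + S)/(2*o) (O(o, S) = (-2 + S)/((2*o)) = (-2 + S)*(1/(2*o)) = (-2 + S)/(2*o))
(N(O(5, 4)) + 246)*(-45) = ((-3 + (1/2)*(-2 + 4)/5) + 246)*(-45) = ((-3 + (1/2)*(1/5)*2) + 246)*(-45) = ((-3 + 1/5) + 246)*(-45) = (-14/5 + 246)*(-45) = (1216/5)*(-45) = -10944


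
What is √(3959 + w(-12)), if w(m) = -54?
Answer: √3905 ≈ 62.490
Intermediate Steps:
√(3959 + w(-12)) = √(3959 - 54) = √3905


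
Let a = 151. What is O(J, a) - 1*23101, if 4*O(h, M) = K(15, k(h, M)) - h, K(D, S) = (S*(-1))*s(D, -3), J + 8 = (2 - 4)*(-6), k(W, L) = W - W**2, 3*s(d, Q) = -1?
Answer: -23103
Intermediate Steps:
s(d, Q) = -1/3 (s(d, Q) = (1/3)*(-1) = -1/3)
J = 4 (J = -8 + (2 - 4)*(-6) = -8 - 2*(-6) = -8 + 12 = 4)
K(D, S) = S/3 (K(D, S) = (S*(-1))*(-1/3) = -S*(-1/3) = S/3)
O(h, M) = -h/4 + h*(1 - h)/12 (O(h, M) = ((h*(1 - h))/3 - h)/4 = (h*(1 - h)/3 - h)/4 = (-h + h*(1 - h)/3)/4 = -h/4 + h*(1 - h)/12)
O(J, a) - 1*23101 = (1/12)*4*(-2 - 1*4) - 1*23101 = (1/12)*4*(-2 - 4) - 23101 = (1/12)*4*(-6) - 23101 = -2 - 23101 = -23103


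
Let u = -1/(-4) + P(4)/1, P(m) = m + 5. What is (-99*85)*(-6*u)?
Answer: 934065/2 ≈ 4.6703e+5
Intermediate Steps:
P(m) = 5 + m
u = 37/4 (u = -1/(-4) + (5 + 4)/1 = -1*(-¼) + 9*1 = ¼ + 9 = 37/4 ≈ 9.2500)
(-99*85)*(-6*u) = (-99*85)*(-6*37/4) = -8415*(-111/2) = 934065/2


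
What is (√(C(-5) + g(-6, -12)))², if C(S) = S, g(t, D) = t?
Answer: -11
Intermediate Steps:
(√(C(-5) + g(-6, -12)))² = (√(-5 - 6))² = (√(-11))² = (I*√11)² = -11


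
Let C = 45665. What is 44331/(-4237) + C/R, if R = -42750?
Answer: -21985609/1906650 ≈ -11.531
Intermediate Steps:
44331/(-4237) + C/R = 44331/(-4237) + 45665/(-42750) = 44331*(-1/4237) + 45665*(-1/42750) = -44331/4237 - 9133/8550 = -21985609/1906650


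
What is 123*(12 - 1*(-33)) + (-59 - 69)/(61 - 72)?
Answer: 61013/11 ≈ 5546.6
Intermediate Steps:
123*(12 - 1*(-33)) + (-59 - 69)/(61 - 72) = 123*(12 + 33) - 128/(-11) = 123*45 - 128*(-1/11) = 5535 + 128/11 = 61013/11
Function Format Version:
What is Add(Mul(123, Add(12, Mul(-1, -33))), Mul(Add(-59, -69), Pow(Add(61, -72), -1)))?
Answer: Rational(61013, 11) ≈ 5546.6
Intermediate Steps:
Add(Mul(123, Add(12, Mul(-1, -33))), Mul(Add(-59, -69), Pow(Add(61, -72), -1))) = Add(Mul(123, Add(12, 33)), Mul(-128, Pow(-11, -1))) = Add(Mul(123, 45), Mul(-128, Rational(-1, 11))) = Add(5535, Rational(128, 11)) = Rational(61013, 11)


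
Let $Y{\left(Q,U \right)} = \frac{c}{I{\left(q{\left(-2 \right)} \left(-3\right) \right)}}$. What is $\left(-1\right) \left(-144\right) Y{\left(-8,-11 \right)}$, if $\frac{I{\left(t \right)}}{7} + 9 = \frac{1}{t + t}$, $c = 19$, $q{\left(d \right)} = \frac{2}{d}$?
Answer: $- \frac{16416}{371} \approx -44.248$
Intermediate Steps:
$I{\left(t \right)} = -63 + \frac{7}{2 t}$ ($I{\left(t \right)} = -63 + \frac{7}{t + t} = -63 + \frac{7}{2 t}$)
$Y{\left(Q,U \right)} = - \frac{114}{371}$ ($Y{\left(Q,U \right)} = \frac{19}{-63 + \frac{7}{2 \frac{2}{-2} \left(-3\right)}} = \frac{19}{-63 + \frac{7}{2 \cdot 2 \left(- \frac{1}{2}\right) \left(-3\right)}} = \frac{19}{-63 + \frac{7}{2 \left(\left(-1\right) \left(-3\right)\right)}} = \frac{19}{-63 + \frac{7}{2 \cdot 3}} = \frac{19}{-63 + \frac{7}{2} \cdot \frac{1}{3}} = \frac{19}{-63 + \frac{7}{6}} = \frac{19}{- \frac{371}{6}} = 19 \left(- \frac{6}{371}\right) = - \frac{114}{371}$)
$\left(-1\right) \left(-144\right) Y{\left(-8,-11 \right)} = \left(-1\right) \left(-144\right) \left(- \frac{114}{371}\right) = 144 \left(- \frac{114}{371}\right) = - \frac{16416}{371}$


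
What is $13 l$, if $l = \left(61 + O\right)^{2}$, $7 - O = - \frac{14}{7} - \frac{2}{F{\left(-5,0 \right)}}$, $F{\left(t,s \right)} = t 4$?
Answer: $\frac{6351813}{100} \approx 63518.0$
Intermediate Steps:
$F{\left(t,s \right)} = 4 t$
$O = \frac{89}{10}$ ($O = 7 - \left(- \frac{14}{7} - \frac{2}{4 \left(-5\right)}\right) = 7 - \left(\left(-14\right) \frac{1}{7} - \frac{2}{-20}\right) = 7 - \left(-2 - - \frac{1}{10}\right) = 7 - \left(-2 + \frac{1}{10}\right) = 7 - - \frac{19}{10} = 7 + \frac{19}{10} = \frac{89}{10} \approx 8.9$)
$l = \frac{488601}{100}$ ($l = \left(61 + \frac{89}{10}\right)^{2} = \left(\frac{699}{10}\right)^{2} = \frac{488601}{100} \approx 4886.0$)
$13 l = 13 \cdot \frac{488601}{100} = \frac{6351813}{100}$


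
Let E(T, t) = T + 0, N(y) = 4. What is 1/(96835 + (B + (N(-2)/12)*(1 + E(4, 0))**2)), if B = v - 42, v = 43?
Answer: 3/290533 ≈ 1.0326e-5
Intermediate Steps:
B = 1 (B = 43 - 42 = 1)
E(T, t) = T
1/(96835 + (B + (N(-2)/12)*(1 + E(4, 0))**2)) = 1/(96835 + (1 + (4/12)*(1 + 4)**2)) = 1/(96835 + (1 + (4*(1/12))*5**2)) = 1/(96835 + (1 + (1/3)*25)) = 1/(96835 + (1 + 25/3)) = 1/(96835 + 28/3) = 1/(290533/3) = 3/290533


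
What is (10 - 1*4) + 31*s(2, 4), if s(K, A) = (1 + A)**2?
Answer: 781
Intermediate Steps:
(10 - 1*4) + 31*s(2, 4) = (10 - 1*4) + 31*(1 + 4)**2 = (10 - 4) + 31*5**2 = 6 + 31*25 = 6 + 775 = 781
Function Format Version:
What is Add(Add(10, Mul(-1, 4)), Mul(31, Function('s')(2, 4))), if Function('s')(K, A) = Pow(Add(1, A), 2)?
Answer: 781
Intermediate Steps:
Add(Add(10, Mul(-1, 4)), Mul(31, Function('s')(2, 4))) = Add(Add(10, Mul(-1, 4)), Mul(31, Pow(Add(1, 4), 2))) = Add(Add(10, -4), Mul(31, Pow(5, 2))) = Add(6, Mul(31, 25)) = Add(6, 775) = 781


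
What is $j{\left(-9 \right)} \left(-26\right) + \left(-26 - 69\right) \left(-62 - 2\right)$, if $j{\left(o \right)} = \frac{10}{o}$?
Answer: $\frac{54980}{9} \approx 6108.9$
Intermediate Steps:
$j{\left(-9 \right)} \left(-26\right) + \left(-26 - 69\right) \left(-62 - 2\right) = \frac{10}{-9} \left(-26\right) + \left(-26 - 69\right) \left(-62 - 2\right) = 10 \left(- \frac{1}{9}\right) \left(-26\right) - -6080 = \left(- \frac{10}{9}\right) \left(-26\right) + 6080 = \frac{260}{9} + 6080 = \frac{54980}{9}$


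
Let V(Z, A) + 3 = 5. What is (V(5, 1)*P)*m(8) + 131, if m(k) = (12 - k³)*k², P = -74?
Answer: 4736131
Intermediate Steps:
V(Z, A) = 2 (V(Z, A) = -3 + 5 = 2)
m(k) = k²*(12 - k³)
(V(5, 1)*P)*m(8) + 131 = (2*(-74))*(8²*(12 - 1*8³)) + 131 = -9472*(12 - 1*512) + 131 = -9472*(12 - 512) + 131 = -9472*(-500) + 131 = -148*(-32000) + 131 = 4736000 + 131 = 4736131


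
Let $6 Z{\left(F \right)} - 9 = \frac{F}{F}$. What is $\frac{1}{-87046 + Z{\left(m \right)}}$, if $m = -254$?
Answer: $- \frac{3}{261133} \approx -1.1488 \cdot 10^{-5}$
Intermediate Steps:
$Z{\left(F \right)} = \frac{5}{3}$ ($Z{\left(F \right)} = \frac{3}{2} + \frac{F \frac{1}{F}}{6} = \frac{3}{2} + \frac{1}{6} \cdot 1 = \frac{3}{2} + \frac{1}{6} = \frac{5}{3}$)
$\frac{1}{-87046 + Z{\left(m \right)}} = \frac{1}{-87046 + \frac{5}{3}} = \frac{1}{- \frac{261133}{3}} = - \frac{3}{261133}$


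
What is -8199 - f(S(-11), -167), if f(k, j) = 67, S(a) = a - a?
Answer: -8266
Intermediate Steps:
S(a) = 0
-8199 - f(S(-11), -167) = -8199 - 1*67 = -8199 - 67 = -8266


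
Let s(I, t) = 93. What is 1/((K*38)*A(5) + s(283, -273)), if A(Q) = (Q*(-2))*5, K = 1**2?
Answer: -1/1807 ≈ -0.00055340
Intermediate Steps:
K = 1
A(Q) = -10*Q (A(Q) = -2*Q*5 = -10*Q)
1/((K*38)*A(5) + s(283, -273)) = 1/((1*38)*(-10*5) + 93) = 1/(38*(-50) + 93) = 1/(-1900 + 93) = 1/(-1807) = -1/1807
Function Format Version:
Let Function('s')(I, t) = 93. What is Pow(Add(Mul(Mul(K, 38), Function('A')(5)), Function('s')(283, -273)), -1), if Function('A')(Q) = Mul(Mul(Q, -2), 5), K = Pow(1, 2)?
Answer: Rational(-1, 1807) ≈ -0.00055340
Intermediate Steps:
K = 1
Function('A')(Q) = Mul(-10, Q) (Function('A')(Q) = Mul(Mul(-2, Q), 5) = Mul(-10, Q))
Pow(Add(Mul(Mul(K, 38), Function('A')(5)), Function('s')(283, -273)), -1) = Pow(Add(Mul(Mul(1, 38), Mul(-10, 5)), 93), -1) = Pow(Add(Mul(38, -50), 93), -1) = Pow(Add(-1900, 93), -1) = Pow(-1807, -1) = Rational(-1, 1807)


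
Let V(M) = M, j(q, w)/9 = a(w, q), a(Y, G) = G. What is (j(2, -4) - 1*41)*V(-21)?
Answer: 483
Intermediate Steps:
j(q, w) = 9*q
(j(2, -4) - 1*41)*V(-21) = (9*2 - 1*41)*(-21) = (18 - 41)*(-21) = -23*(-21) = 483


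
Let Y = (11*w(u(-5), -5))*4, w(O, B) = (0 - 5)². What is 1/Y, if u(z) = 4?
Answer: 1/1100 ≈ 0.00090909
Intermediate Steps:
w(O, B) = 25 (w(O, B) = (-5)² = 25)
Y = 1100 (Y = (11*25)*4 = 275*4 = 1100)
1/Y = 1/1100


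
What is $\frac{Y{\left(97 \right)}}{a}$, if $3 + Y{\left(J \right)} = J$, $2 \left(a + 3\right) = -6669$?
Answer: $- \frac{188}{6675} \approx -0.028165$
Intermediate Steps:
$a = - \frac{6675}{2}$ ($a = -3 + \frac{1}{2} \left(-6669\right) = -3 - \frac{6669}{2} = - \frac{6675}{2} \approx -3337.5$)
$Y{\left(J \right)} = -3 + J$
$\frac{Y{\left(97 \right)}}{a} = \frac{-3 + 97}{- \frac{6675}{2}} = 94 \left(- \frac{2}{6675}\right) = - \frac{188}{6675}$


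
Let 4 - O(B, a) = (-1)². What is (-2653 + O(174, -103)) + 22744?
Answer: 20094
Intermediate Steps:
O(B, a) = 3 (O(B, a) = 4 - 1*(-1)² = 4 - 1*1 = 4 - 1 = 3)
(-2653 + O(174, -103)) + 22744 = (-2653 + 3) + 22744 = -2650 + 22744 = 20094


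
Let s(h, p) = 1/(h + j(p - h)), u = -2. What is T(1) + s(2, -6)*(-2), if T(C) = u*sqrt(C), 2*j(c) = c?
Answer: -1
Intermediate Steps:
j(c) = c/2
T(C) = -2*sqrt(C)
s(h, p) = 1/(h/2 + p/2) (s(h, p) = 1/(h + (p - h)/2) = 1/(h + (p/2 - h/2)) = 1/(h/2 + p/2))
T(1) + s(2, -6)*(-2) = -2*sqrt(1) + (2/(2 - 6))*(-2) = -2*1 + (2/(-4))*(-2) = -2 + (2*(-1/4))*(-2) = -2 - 1/2*(-2) = -2 + 1 = -1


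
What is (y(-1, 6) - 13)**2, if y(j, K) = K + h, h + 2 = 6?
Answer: 9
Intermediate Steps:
h = 4 (h = -2 + 6 = 4)
y(j, K) = 4 + K (y(j, K) = K + 4 = 4 + K)
(y(-1, 6) - 13)**2 = ((4 + 6) - 13)**2 = (10 - 13)**2 = (-3)**2 = 9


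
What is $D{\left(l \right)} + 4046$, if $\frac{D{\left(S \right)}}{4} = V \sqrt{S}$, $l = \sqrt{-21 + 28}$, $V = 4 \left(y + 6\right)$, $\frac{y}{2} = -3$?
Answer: $4046$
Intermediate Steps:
$y = -6$ ($y = 2 \left(-3\right) = -6$)
$V = 0$ ($V = 4 \left(-6 + 6\right) = 4 \cdot 0 = 0$)
$l = \sqrt{7} \approx 2.6458$
$D{\left(S \right)} = 0$ ($D{\left(S \right)} = 4 \cdot 0 \sqrt{S} = 4 \cdot 0 = 0$)
$D{\left(l \right)} + 4046 = 0 + 4046 = 4046$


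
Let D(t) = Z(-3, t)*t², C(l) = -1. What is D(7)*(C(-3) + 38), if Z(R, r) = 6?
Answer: 10878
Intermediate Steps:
D(t) = 6*t²
D(7)*(C(-3) + 38) = (6*7²)*(-1 + 38) = (6*49)*37 = 294*37 = 10878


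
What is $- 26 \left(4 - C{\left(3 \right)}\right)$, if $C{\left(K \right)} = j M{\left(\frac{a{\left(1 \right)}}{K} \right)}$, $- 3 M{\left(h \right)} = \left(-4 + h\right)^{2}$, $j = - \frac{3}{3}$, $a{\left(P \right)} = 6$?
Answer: $- \frac{208}{3} \approx -69.333$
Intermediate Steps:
$j = -1$ ($j = \left(-3\right) \frac{1}{3} = -1$)
$M{\left(h \right)} = - \frac{\left(-4 + h\right)^{2}}{3}$
$C{\left(K \right)} = \frac{\left(-4 + \frac{6}{K}\right)^{2}}{3}$ ($C{\left(K \right)} = - \frac{\left(-1\right) \left(-4 + \frac{6}{K}\right)^{2}}{3} = \frac{\left(-4 + \frac{6}{K}\right)^{2}}{3}$)
$- 26 \left(4 - C{\left(3 \right)}\right) = - 26 \left(4 - \frac{\left(4 - \frac{6}{3}\right)^{2}}{3}\right) = - 26 \left(4 - \frac{\left(4 - 2\right)^{2}}{3}\right) = - 26 \left(4 - \frac{2^{2}}{3}\right) = - 26 \left(4 - \frac{1}{3} \cdot 4\right) = - 26 \left(4 - \frac{4}{3}\right) = \left(-26\right) \frac{8}{3} = - \frac{208}{3}$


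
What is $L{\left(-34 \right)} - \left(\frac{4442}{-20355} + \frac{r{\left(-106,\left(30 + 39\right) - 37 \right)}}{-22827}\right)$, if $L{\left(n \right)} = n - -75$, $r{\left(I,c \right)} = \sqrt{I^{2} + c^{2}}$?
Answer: $\frac{838997}{20355} + \frac{2 \sqrt{3065}}{22827} \approx 41.223$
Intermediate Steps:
$L{\left(n \right)} = 75 + n$ ($L{\left(n \right)} = n + 75 = 75 + n$)
$L{\left(-34 \right)} - \left(\frac{4442}{-20355} + \frac{r{\left(-106,\left(30 + 39\right) - 37 \right)}}{-22827}\right) = \left(75 - 34\right) - \left(\frac{4442}{-20355} + \frac{\sqrt{\left(-106\right)^{2} + \left(\left(30 + 39\right) - 37\right)^{2}}}{-22827}\right) = 41 - \left(4442 \left(- \frac{1}{20355}\right) + \sqrt{11236 + \left(69 - 37\right)^{2}} \left(- \frac{1}{22827}\right)\right) = 41 - \left(- \frac{4442}{20355} + \sqrt{11236 + 32^{2}} \left(- \frac{1}{22827}\right)\right) = 41 - \left(- \frac{4442}{20355} + \sqrt{11236 + 1024} \left(- \frac{1}{22827}\right)\right) = 41 - \left(- \frac{4442}{20355} + \sqrt{12260} \left(- \frac{1}{22827}\right)\right) = 41 - \left(- \frac{4442}{20355} + 2 \sqrt{3065} \left(- \frac{1}{22827}\right)\right) = 41 - \left(- \frac{4442}{20355} - \frac{2 \sqrt{3065}}{22827}\right) = 41 + \left(\frac{4442}{20355} + \frac{2 \sqrt{3065}}{22827}\right) = \frac{838997}{20355} + \frac{2 \sqrt{3065}}{22827}$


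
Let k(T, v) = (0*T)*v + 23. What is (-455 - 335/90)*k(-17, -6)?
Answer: -189911/18 ≈ -10551.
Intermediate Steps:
k(T, v) = 23 (k(T, v) = 0*v + 23 = 0 + 23 = 23)
(-455 - 335/90)*k(-17, -6) = (-455 - 335/90)*23 = (-455 - 335*1/90)*23 = (-455 - 67/18)*23 = -8257/18*23 = -189911/18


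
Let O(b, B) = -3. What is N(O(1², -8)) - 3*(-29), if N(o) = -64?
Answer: 23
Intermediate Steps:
N(O(1², -8)) - 3*(-29) = -64 - 3*(-29) = -64 + 87 = 23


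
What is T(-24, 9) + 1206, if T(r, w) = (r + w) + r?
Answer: 1167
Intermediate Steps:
T(r, w) = w + 2*r
T(-24, 9) + 1206 = (9 + 2*(-24)) + 1206 = (9 - 48) + 1206 = -39 + 1206 = 1167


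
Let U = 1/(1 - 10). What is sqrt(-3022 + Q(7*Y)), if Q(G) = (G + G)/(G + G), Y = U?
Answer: I*sqrt(3021) ≈ 54.964*I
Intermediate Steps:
U = -1/9 (U = 1/(-9) = -1/9 ≈ -0.11111)
Y = -1/9 ≈ -0.11111
Q(G) = 1 (Q(G) = (2*G)/((2*G)) = (2*G)*(1/(2*G)) = 1)
sqrt(-3022 + Q(7*Y)) = sqrt(-3022 + 1) = sqrt(-3021) = I*sqrt(3021)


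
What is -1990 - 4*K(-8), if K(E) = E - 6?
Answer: -1934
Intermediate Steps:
K(E) = -6 + E
-1990 - 4*K(-8) = -1990 - 4*(-6 - 8) = -1990 - 4*(-14) = -1990 - 1*(-56) = -1990 + 56 = -1934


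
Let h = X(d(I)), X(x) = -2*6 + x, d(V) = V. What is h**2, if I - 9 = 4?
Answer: 1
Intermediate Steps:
I = 13 (I = 9 + 4 = 13)
X(x) = -12 + x
h = 1 (h = -12 + 13 = 1)
h**2 = 1**2 = 1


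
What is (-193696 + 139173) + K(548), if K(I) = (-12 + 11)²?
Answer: -54522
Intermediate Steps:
K(I) = 1 (K(I) = (-1)² = 1)
(-193696 + 139173) + K(548) = (-193696 + 139173) + 1 = -54523 + 1 = -54522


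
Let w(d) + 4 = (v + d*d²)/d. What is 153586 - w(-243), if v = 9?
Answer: 2552608/27 ≈ 94541.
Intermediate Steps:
w(d) = -4 + (9 + d³)/d (w(d) = -4 + (9 + d*d²)/d = -4 + (9 + d³)/d)
153586 - w(-243) = 153586 - (-4 + (-243)² + 9/(-243)) = 153586 - (-4 + 59049 + 9*(-1/243)) = 153586 - (-4 + 59049 - 1/27) = 153586 - 1*1594214/27 = 153586 - 1594214/27 = 2552608/27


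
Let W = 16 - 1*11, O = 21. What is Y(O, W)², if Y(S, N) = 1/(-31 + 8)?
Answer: 1/529 ≈ 0.0018904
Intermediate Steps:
W = 5 (W = 16 - 11 = 5)
Y(S, N) = -1/23 (Y(S, N) = 1/(-23) = -1/23)
Y(O, W)² = (-1/23)² = 1/529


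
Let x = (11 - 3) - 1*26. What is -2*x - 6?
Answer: 30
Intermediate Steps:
x = -18 (x = 8 - 26 = -18)
-2*x - 6 = -2*(-18) - 6 = 36 - 6 = 30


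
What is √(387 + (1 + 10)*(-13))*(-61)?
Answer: -122*√61 ≈ -952.85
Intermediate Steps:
√(387 + (1 + 10)*(-13))*(-61) = √(387 + 11*(-13))*(-61) = √(387 - 143)*(-61) = √244*(-61) = (2*√61)*(-61) = -122*√61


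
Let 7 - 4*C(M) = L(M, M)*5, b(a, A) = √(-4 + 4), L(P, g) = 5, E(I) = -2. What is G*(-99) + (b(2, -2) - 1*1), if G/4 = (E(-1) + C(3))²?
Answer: -16732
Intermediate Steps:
b(a, A) = 0 (b(a, A) = √0 = 0)
C(M) = -9/2 (C(M) = 7/4 - 5*5/4 = 7/4 - ¼*25 = 7/4 - 25/4 = -9/2)
G = 169 (G = 4*(-2 - 9/2)² = 4*(-13/2)² = 4*(169/4) = 169)
G*(-99) + (b(2, -2) - 1*1) = 169*(-99) + (0 - 1*1) = -16731 + (0 - 1) = -16731 - 1 = -16732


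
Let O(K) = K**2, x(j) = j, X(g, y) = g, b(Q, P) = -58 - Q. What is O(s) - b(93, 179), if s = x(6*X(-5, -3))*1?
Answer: 1051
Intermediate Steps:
s = -30 (s = (6*(-5))*1 = -30*1 = -30)
O(s) - b(93, 179) = (-30)**2 - (-58 - 1*93) = 900 - (-58 - 93) = 900 - 1*(-151) = 900 + 151 = 1051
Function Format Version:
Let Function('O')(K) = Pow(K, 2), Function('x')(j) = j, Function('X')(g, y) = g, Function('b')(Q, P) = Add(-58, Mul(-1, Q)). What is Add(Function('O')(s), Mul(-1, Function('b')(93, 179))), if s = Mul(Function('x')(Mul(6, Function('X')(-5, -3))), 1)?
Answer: 1051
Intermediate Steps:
s = -30 (s = Mul(Mul(6, -5), 1) = Mul(-30, 1) = -30)
Add(Function('O')(s), Mul(-1, Function('b')(93, 179))) = Add(Pow(-30, 2), Mul(-1, Add(-58, Mul(-1, 93)))) = Add(900, Mul(-1, Add(-58, -93))) = Add(900, Mul(-1, -151)) = Add(900, 151) = 1051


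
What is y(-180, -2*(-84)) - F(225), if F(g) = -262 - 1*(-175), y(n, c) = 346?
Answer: 433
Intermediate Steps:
F(g) = -87 (F(g) = -262 + 175 = -87)
y(-180, -2*(-84)) - F(225) = 346 - 1*(-87) = 346 + 87 = 433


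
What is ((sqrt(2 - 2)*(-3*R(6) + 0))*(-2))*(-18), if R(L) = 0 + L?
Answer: 0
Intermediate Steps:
R(L) = L
((sqrt(2 - 2)*(-3*R(6) + 0))*(-2))*(-18) = ((sqrt(2 - 2)*(-3*6 + 0))*(-2))*(-18) = ((sqrt(0)*(-18 + 0))*(-2))*(-18) = ((0*(-18))*(-2))*(-18) = (0*(-2))*(-18) = 0*(-18) = 0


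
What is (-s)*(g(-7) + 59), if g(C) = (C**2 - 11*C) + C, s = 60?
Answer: -10680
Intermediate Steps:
g(C) = C**2 - 10*C
(-s)*(g(-7) + 59) = (-1*60)*(-7*(-10 - 7) + 59) = -60*(-7*(-17) + 59) = -60*(119 + 59) = -60*178 = -10680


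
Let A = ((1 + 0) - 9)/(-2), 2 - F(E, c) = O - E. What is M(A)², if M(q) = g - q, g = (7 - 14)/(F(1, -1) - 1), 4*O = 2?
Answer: 676/9 ≈ 75.111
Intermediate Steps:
O = ½ (O = (¼)*2 = ½ ≈ 0.50000)
F(E, c) = 3/2 + E (F(E, c) = 2 - (½ - E) = 2 + (-½ + E) = 3/2 + E)
g = -14/3 (g = (7 - 14)/((3/2 + 1) - 1) = -7/(5/2 - 1) = -7/3/2 = -7*⅔ = -14/3 ≈ -4.6667)
A = 4 (A = (1 - 9)*(-½) = -8*(-½) = 4)
M(q) = -14/3 - q
M(A)² = (-14/3 - 1*4)² = (-14/3 - 4)² = (-26/3)² = 676/9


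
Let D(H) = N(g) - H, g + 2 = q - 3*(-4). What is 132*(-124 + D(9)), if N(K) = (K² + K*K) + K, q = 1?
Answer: 15840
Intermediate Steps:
g = 11 (g = -2 + (1 - 3*(-4)) = -2 + (1 + 12) = -2 + 13 = 11)
N(K) = K + 2*K² (N(K) = (K² + K²) + K = 2*K² + K = K + 2*K²)
D(H) = 253 - H (D(H) = 11*(1 + 2*11) - H = 11*(1 + 22) - H = 11*23 - H = 253 - H)
132*(-124 + D(9)) = 132*(-124 + (253 - 1*9)) = 132*(-124 + (253 - 9)) = 132*(-124 + 244) = 132*120 = 15840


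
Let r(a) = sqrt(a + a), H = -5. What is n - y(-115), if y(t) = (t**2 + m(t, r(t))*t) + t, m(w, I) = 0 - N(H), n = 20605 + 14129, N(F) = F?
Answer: 22199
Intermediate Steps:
r(a) = sqrt(2)*sqrt(a) (r(a) = sqrt(2*a) = sqrt(2)*sqrt(a))
n = 34734
m(w, I) = 5 (m(w, I) = 0 - 1*(-5) = 0 + 5 = 5)
y(t) = t**2 + 6*t (y(t) = (t**2 + 5*t) + t = t**2 + 6*t)
n - y(-115) = 34734 - (-115)*(6 - 115) = 34734 - (-115)*(-109) = 34734 - 1*12535 = 34734 - 12535 = 22199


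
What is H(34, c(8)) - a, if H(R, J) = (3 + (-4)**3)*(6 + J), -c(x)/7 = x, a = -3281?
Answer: 6331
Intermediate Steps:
c(x) = -7*x
H(R, J) = -366 - 61*J (H(R, J) = (3 - 64)*(6 + J) = -61*(6 + J) = -366 - 61*J)
H(34, c(8)) - a = (-366 - (-427)*8) - 1*(-3281) = (-366 - 61*(-56)) + 3281 = (-366 + 3416) + 3281 = 3050 + 3281 = 6331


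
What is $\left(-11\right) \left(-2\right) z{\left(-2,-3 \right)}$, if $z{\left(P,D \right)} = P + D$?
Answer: $-110$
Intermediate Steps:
$z{\left(P,D \right)} = D + P$
$\left(-11\right) \left(-2\right) z{\left(-2,-3 \right)} = \left(-11\right) \left(-2\right) \left(-3 - 2\right) = 22 \left(-5\right) = -110$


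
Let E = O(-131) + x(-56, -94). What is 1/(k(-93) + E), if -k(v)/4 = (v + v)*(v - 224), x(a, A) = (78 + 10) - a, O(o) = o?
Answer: -1/235835 ≈ -4.2403e-6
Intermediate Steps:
x(a, A) = 88 - a
k(v) = -8*v*(-224 + v) (k(v) = -4*(v + v)*(v - 224) = -4*2*v*(-224 + v) = -8*v*(-224 + v))
E = 13 (E = -131 + (88 - 1*(-56)) = -131 + (88 + 56) = -131 + 144 = 13)
1/(k(-93) + E) = 1/(8*(-93)*(224 - 1*(-93)) + 13) = 1/(8*(-93)*(224 + 93) + 13) = 1/(8*(-93)*317 + 13) = 1/(-235848 + 13) = 1/(-235835) = -1/235835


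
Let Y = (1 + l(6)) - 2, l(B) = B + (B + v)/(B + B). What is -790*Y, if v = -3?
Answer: -8295/2 ≈ -4147.5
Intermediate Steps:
l(B) = B + (-3 + B)/(2*B) (l(B) = B + (B - 3)/(B + B) = B + (-3 + B)/((2*B)) = B + (-3 + B)*(1/(2*B)) = B + (-3 + B)/(2*B))
Y = 21/4 (Y = (1 + (1/2 + 6 - 3/2/6)) - 2 = (1 + (1/2 + 6 - 3/2*1/6)) - 2 = (1 + (1/2 + 6 - 1/4)) - 2 = (1 + 25/4) - 2 = 29/4 - 2 = 21/4 ≈ 5.2500)
-790*Y = -790*21/4 = -8295/2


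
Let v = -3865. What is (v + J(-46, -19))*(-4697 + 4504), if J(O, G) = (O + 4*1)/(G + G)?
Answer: 14168902/19 ≈ 7.4573e+5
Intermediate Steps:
J(O, G) = (4 + O)/(2*G) (J(O, G) = (O + 4)/((2*G)) = (4 + O)*(1/(2*G)) = (4 + O)/(2*G))
(v + J(-46, -19))*(-4697 + 4504) = (-3865 + (1/2)*(4 - 46)/(-19))*(-4697 + 4504) = (-3865 + (1/2)*(-1/19)*(-42))*(-193) = (-3865 + 21/19)*(-193) = -73414/19*(-193) = 14168902/19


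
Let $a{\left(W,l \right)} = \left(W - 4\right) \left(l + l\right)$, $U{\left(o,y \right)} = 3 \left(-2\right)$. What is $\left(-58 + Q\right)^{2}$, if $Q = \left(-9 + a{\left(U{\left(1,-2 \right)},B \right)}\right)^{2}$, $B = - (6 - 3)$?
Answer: $6466849$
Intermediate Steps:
$U{\left(o,y \right)} = -6$
$B = -3$ ($B = \left(-1\right) 3 = -3$)
$a{\left(W,l \right)} = 2 l \left(-4 + W\right)$ ($a{\left(W,l \right)} = \left(-4 + W\right) 2 l = 2 l \left(-4 + W\right)$)
$Q = 2601$ ($Q = \left(-9 + 2 \left(-3\right) \left(-4 - 6\right)\right)^{2} = \left(-9 + 2 \left(-3\right) \left(-10\right)\right)^{2} = \left(-9 + 60\right)^{2} = 51^{2} = 2601$)
$\left(-58 + Q\right)^{2} = \left(-58 + 2601\right)^{2} = 2543^{2} = 6466849$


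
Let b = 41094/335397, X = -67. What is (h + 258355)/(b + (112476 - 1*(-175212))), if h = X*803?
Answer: 11434466323/16081622205 ≈ 0.71103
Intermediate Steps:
b = 13698/111799 (b = 41094*(1/335397) = 13698/111799 ≈ 0.12252)
h = -53801 (h = -67*803 = -53801)
(h + 258355)/(b + (112476 - 1*(-175212))) = (-53801 + 258355)/(13698/111799 + (112476 - 1*(-175212))) = 204554/(13698/111799 + (112476 + 175212)) = 204554/(13698/111799 + 287688) = 204554/(32163244410/111799) = 204554*(111799/32163244410) = 11434466323/16081622205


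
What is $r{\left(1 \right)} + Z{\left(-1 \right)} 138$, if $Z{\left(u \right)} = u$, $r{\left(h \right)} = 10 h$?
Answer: $-128$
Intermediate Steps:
$r{\left(1 \right)} + Z{\left(-1 \right)} 138 = 10 \cdot 1 - 138 = 10 - 138 = -128$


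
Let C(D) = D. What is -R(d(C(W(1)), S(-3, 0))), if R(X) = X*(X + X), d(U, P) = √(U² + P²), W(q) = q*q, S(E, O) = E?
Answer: -20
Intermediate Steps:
W(q) = q²
d(U, P) = √(P² + U²)
R(X) = 2*X² (R(X) = X*(2*X) = 2*X²)
-R(d(C(W(1)), S(-3, 0))) = -2*(√((-3)² + (1²)²))² = -2*(√(9 + 1²))² = -2*(√(9 + 1))² = -2*(√10)² = -2*10 = -1*20 = -20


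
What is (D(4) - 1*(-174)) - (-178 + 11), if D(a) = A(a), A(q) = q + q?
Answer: 349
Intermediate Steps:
A(q) = 2*q
D(a) = 2*a
(D(4) - 1*(-174)) - (-178 + 11) = (2*4 - 1*(-174)) - (-178 + 11) = (8 + 174) - 1*(-167) = 182 + 167 = 349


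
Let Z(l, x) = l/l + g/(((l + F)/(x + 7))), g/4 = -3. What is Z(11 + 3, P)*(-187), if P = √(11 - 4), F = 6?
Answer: 2992/5 + 561*√7/5 ≈ 895.25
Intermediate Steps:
g = -12 (g = 4*(-3) = -12)
P = √7 ≈ 2.6458
Z(l, x) = 1 - 12*(7 + x)/(6 + l) (Z(l, x) = l/l - 12*(x + 7)/(l + 6) = 1 - 12*(7 + x)/(6 + l))
Z(11 + 3, P)*(-187) = ((-78 + (11 + 3) - 12*√7)/(6 + (11 + 3)))*(-187) = ((-78 + 14 - 12*√7)/(6 + 14))*(-187) = ((-64 - 12*√7)/20)*(-187) = (-16/5 - 3*√7/5)*(-187) = 2992/5 + 561*√7/5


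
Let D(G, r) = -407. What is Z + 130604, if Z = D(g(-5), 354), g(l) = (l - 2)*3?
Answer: 130197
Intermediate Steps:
g(l) = -6 + 3*l (g(l) = (-2 + l)*3 = -6 + 3*l)
Z = -407
Z + 130604 = -407 + 130604 = 130197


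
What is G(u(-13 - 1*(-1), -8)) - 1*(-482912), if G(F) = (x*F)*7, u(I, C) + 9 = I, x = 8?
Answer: 481736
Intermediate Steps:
u(I, C) = -9 + I
G(F) = 56*F (G(F) = (8*F)*7 = 56*F)
G(u(-13 - 1*(-1), -8)) - 1*(-482912) = 56*(-9 + (-13 - 1*(-1))) - 1*(-482912) = 56*(-9 + (-13 + 1)) + 482912 = 56*(-9 - 12) + 482912 = 56*(-21) + 482912 = -1176 + 482912 = 481736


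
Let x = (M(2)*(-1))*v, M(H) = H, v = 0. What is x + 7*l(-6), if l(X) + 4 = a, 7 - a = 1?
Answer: 14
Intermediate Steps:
a = 6 (a = 7 - 1*1 = 7 - 1 = 6)
l(X) = 2 (l(X) = -4 + 6 = 2)
x = 0 (x = (2*(-1))*0 = -2*0 = 0)
x + 7*l(-6) = 0 + 7*2 = 0 + 14 = 14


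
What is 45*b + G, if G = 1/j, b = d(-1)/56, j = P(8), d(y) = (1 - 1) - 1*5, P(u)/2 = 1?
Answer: -197/56 ≈ -3.5179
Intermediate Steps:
P(u) = 2 (P(u) = 2*1 = 2)
d(y) = -5 (d(y) = 0 - 5 = -5)
j = 2
b = -5/56 ≈ -0.089286
G = ½ (G = 1/2 = ½ ≈ 0.50000)
45*b + G = 45*(-5/56) + ½ = -225/56 + ½ = -197/56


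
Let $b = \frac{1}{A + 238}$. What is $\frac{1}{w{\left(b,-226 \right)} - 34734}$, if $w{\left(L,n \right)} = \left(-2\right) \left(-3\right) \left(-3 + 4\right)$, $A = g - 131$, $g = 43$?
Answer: $- \frac{1}{34728} \approx -2.8795 \cdot 10^{-5}$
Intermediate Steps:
$A = -88$ ($A = 43 - 131 = -88$)
$b = \frac{1}{150}$ ($b = \frac{1}{-88 + 238} = \frac{1}{150} \approx 0.0066667$)
$w{\left(L,n \right)} = 6$ ($w{\left(L,n \right)} = 6 \cdot 1 = 6$)
$\frac{1}{w{\left(b,-226 \right)} - 34734} = \frac{1}{6 - 34734} = \frac{1}{-34728} = - \frac{1}{34728}$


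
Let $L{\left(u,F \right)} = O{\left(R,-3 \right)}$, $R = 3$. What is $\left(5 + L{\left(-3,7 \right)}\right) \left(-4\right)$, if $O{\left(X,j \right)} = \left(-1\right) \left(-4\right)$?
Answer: $-36$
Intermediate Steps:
$O{\left(X,j \right)} = 4$
$L{\left(u,F \right)} = 4$
$\left(5 + L{\left(-3,7 \right)}\right) \left(-4\right) = \left(5 + 4\right) \left(-4\right) = 9 \left(-4\right) = -36$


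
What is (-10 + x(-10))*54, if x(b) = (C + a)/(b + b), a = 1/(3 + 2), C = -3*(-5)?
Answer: -14526/25 ≈ -581.04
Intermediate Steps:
C = 15
a = ⅕ (a = 1/5 = ⅕ ≈ 0.20000)
x(b) = 38/(5*b) (x(b) = (15 + ⅕)/(b + b) = 76/(5*((2*b))) = 76*(1/(2*b))/5 = 38/(5*b))
(-10 + x(-10))*54 = (-10 + (38/5)/(-10))*54 = (-10 + (38/5)*(-⅒))*54 = (-10 - 19/25)*54 = -269/25*54 = -14526/25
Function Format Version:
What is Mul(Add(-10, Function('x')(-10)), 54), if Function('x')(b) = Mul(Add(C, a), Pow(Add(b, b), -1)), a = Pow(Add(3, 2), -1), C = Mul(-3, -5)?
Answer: Rational(-14526, 25) ≈ -581.04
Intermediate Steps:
C = 15
a = Rational(1, 5) (a = Pow(5, -1) = Rational(1, 5) ≈ 0.20000)
Function('x')(b) = Mul(Rational(38, 5), Pow(b, -1)) (Function('x')(b) = Mul(Add(15, Rational(1, 5)), Pow(Add(b, b), -1)) = Mul(Rational(76, 5), Pow(Mul(2, b), -1)) = Mul(Rational(76, 5), Mul(Rational(1, 2), Pow(b, -1))) = Mul(Rational(38, 5), Pow(b, -1)))
Mul(Add(-10, Function('x')(-10)), 54) = Mul(Add(-10, Mul(Rational(38, 5), Pow(-10, -1))), 54) = Mul(Add(-10, Mul(Rational(38, 5), Rational(-1, 10))), 54) = Mul(Add(-10, Rational(-19, 25)), 54) = Mul(Rational(-269, 25), 54) = Rational(-14526, 25)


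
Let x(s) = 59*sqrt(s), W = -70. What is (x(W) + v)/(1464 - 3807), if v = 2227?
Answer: -2227/2343 - 59*I*sqrt(70)/2343 ≈ -0.95049 - 0.21068*I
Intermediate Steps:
(x(W) + v)/(1464 - 3807) = (59*sqrt(-70) + 2227)/(1464 - 3807) = (59*(I*sqrt(70)) + 2227)/(-2343) = (59*I*sqrt(70) + 2227)*(-1/2343) = (2227 + 59*I*sqrt(70))*(-1/2343) = -2227/2343 - 59*I*sqrt(70)/2343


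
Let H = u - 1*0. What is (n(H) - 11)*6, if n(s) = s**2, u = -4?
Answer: 30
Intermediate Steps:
H = -4 (H = -4 - 1*0 = -4 + 0 = -4)
(n(H) - 11)*6 = ((-4)**2 - 11)*6 = (16 - 11)*6 = 5*6 = 30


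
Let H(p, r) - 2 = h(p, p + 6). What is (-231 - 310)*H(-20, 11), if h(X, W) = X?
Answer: 9738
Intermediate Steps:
H(p, r) = 2 + p
(-231 - 310)*H(-20, 11) = (-231 - 310)*(2 - 20) = -541*(-18) = 9738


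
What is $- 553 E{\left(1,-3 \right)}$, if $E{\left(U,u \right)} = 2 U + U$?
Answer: $-1659$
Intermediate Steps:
$E{\left(U,u \right)} = 3 U$
$- 553 E{\left(1,-3 \right)} = - 553 \cdot 3 \cdot 1 = \left(-553\right) 3 = -1659$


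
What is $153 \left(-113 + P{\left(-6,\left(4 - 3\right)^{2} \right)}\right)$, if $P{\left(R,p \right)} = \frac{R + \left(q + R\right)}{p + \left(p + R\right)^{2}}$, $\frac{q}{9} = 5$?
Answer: $- \frac{444465}{26} \approx -17095.0$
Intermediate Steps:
$q = 45$ ($q = 9 \cdot 5 = 45$)
$P{\left(R,p \right)} = \frac{45 + 2 R}{p + \left(R + p\right)^{2}}$ ($P{\left(R,p \right)} = \frac{R + \left(45 + R\right)}{p + \left(p + R\right)^{2}} = \frac{45 + 2 R}{p + \left(R + p\right)^{2}}$)
$153 \left(-113 + P{\left(-6,\left(4 - 3\right)^{2} \right)}\right) = 153 \left(-113 + \frac{45 + 2 \left(-6\right)}{\left(4 - 3\right)^{2} + \left(-6 + \left(4 - 3\right)^{2}\right)^{2}}\right) = 153 \left(-113 + \frac{45 - 12}{1^{2} + \left(-6 + 1^{2}\right)^{2}}\right) = 153 \left(-113 + \frac{1}{1 + \left(-6 + 1\right)^{2}} \cdot 33\right) = 153 \left(-113 + \frac{1}{1 + \left(-5\right)^{2}} \cdot 33\right) = 153 \left(-113 + \frac{1}{1 + 25} \cdot 33\right) = 153 \left(-113 + \frac{1}{26} \cdot 33\right) = 153 \left(-113 + \frac{33}{26}\right) = 153 \left(- \frac{2905}{26}\right) = - \frac{444465}{26}$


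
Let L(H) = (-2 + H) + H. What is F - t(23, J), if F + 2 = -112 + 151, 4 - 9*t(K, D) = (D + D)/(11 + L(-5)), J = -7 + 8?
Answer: 109/3 ≈ 36.333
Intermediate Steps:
J = 1
L(H) = -2 + 2*H
t(K, D) = 4/9 + 2*D/9 (t(K, D) = 4/9 - (D + D)/(9*(11 + (-2 + 2*(-5)))) = 4/9 - 2*D/(9*(11 + (-2 - 10))) = 4/9 - 2*D/(9*(11 - 12)) = 4/9 - 2*D/(9*(-1)) = 4/9 - 2*D*(-1)/9 = 4/9 - (-2)*D/9 = 4/9 + 2*D/9)
F = 37 (F = -2 + (-112 + 151) = -2 + 39 = 37)
F - t(23, J) = 37 - (4/9 + (2/9)*1) = 37 - (4/9 + 2/9) = 37 - 1*⅔ = 37 - ⅔ = 109/3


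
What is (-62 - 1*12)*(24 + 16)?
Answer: -2960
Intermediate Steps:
(-62 - 1*12)*(24 + 16) = (-62 - 12)*40 = -74*40 = -2960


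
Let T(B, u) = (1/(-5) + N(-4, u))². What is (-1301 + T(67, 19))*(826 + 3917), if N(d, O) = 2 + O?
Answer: -102965787/25 ≈ -4.1186e+6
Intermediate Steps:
T(B, u) = (9/5 + u)² (T(B, u) = (1/(-5) + (2 + u))² = (-⅕ + (2 + u))² = (9/5 + u)²)
(-1301 + T(67, 19))*(826 + 3917) = (-1301 + (9 + 5*19)²/25)*(826 + 3917) = (-1301 + (9 + 95)²/25)*4743 = (-1301 + (1/25)*104²)*4743 = (-1301 + (1/25)*10816)*4743 = (-1301 + 10816/25)*4743 = -21709/25*4743 = -102965787/25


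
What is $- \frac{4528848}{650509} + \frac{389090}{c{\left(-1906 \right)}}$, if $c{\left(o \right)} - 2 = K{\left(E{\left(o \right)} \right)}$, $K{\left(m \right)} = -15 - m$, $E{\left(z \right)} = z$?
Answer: $\frac{244533437546}{1231413537} \approx 198.58$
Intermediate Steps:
$c{\left(o \right)} = -13 - o$ ($c{\left(o \right)} = 2 - \left(15 + o\right) = -13 - o$)
$- \frac{4528848}{650509} + \frac{389090}{c{\left(-1906 \right)}} = - \frac{4528848}{650509} + \frac{389090}{-13 - -1906} = \left(-4528848\right) \frac{1}{650509} + \frac{389090}{-13 + 1906} = - \frac{4528848}{650509} + \frac{389090}{1893} = \frac{244533437546}{1231413537}$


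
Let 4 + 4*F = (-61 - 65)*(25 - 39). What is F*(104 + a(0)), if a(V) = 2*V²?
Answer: 45760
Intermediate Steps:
F = 440 (F = -1 + ((-61 - 65)*(25 - 39))/4 = -1 + (-126*(-14))/4 = -1 + (¼)*1764 = -1 + 441 = 440)
F*(104 + a(0)) = 440*(104 + 2*0²) = 440*(104 + 2*0) = 440*(104 + 0) = 440*104 = 45760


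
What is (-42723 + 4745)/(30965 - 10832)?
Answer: -37978/20133 ≈ -1.8864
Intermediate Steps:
(-42723 + 4745)/(30965 - 10832) = -37978/20133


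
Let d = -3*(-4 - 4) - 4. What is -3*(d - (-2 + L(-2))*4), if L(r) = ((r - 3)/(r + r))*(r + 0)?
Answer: -114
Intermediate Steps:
d = 20 (d = -3*(-8) - 4 = 24 - 4 = 20)
L(r) = -3/2 + r/2 (L(r) = ((-3 + r)/((2*r)))*r = ((-3 + r)*(1/(2*r)))*r = ((-3 + r)/(2*r))*r = -3/2 + r/2)
-3*(d - (-2 + L(-2))*4) = -3*(20 - (-2 + (-3/2 + (½)*(-2)))*4) = -3*(20 - (-2 + (-3/2 - 1))*4) = -3*(20 - (-2 - 5/2)*4) = -3*(20 - (-9)*4/2) = -3*(20 - 1*(-18)) = -3*(20 + 18) = -3*38 = -114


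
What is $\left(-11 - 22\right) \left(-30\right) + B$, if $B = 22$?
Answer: $1012$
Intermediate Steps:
$\left(-11 - 22\right) \left(-30\right) + B = \left(-11 - 22\right) \left(-30\right) + 22 = \left(-33\right) \left(-30\right) + 22 = 990 + 22 = 1012$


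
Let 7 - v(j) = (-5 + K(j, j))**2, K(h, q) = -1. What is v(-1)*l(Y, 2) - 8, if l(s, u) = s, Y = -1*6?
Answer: 166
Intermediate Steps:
Y = -6
v(j) = -29 (v(j) = 7 - (-5 - 1)**2 = 7 - 1*(-6)**2 = 7 - 1*36 = 7 - 36 = -29)
v(-1)*l(Y, 2) - 8 = -29*(-6) - 8 = 174 - 8 = 166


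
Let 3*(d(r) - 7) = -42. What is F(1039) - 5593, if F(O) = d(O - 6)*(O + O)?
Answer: -20139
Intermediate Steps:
d(r) = -7 (d(r) = 7 + (1/3)*(-42) = 7 - 14 = -7)
F(O) = -14*O (F(O) = -7*(O + O) = -14*O)
F(1039) - 5593 = -14*1039 - 5593 = -14546 - 5593 = -20139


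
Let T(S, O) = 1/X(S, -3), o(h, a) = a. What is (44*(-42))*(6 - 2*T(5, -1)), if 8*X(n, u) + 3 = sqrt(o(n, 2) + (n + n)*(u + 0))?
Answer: -498960/37 - 59136*I*sqrt(7)/37 ≈ -13485.0 - 4228.6*I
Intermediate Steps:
X(n, u) = -3/8 + sqrt(2 + 2*n*u)/8 (X(n, u) = -3/8 + sqrt(2 + (n + n)*(u + 0))/8 = -3/8 + sqrt(2 + (2*n)*u)/8 = -3/8 + sqrt(2 + 2*n*u)/8)
T(S, O) = 1/(-3/8 + sqrt(2 - 6*S)/8) (T(S, O) = 1/(-3/8 + sqrt(2 + 2*S*(-3))/8) = 1/(-3/8 + sqrt(2 - 6*S)/8))
(44*(-42))*(6 - 2*T(5, -1)) = (44*(-42))*(6 - 16/(-3 + sqrt(2)*sqrt(1 - 3*5))) = -1848*(6 - 16/(-3 + sqrt(2)*sqrt(1 - 15))) = -1848*(6 - 16/(-3 + sqrt(2)*sqrt(-14))) = -1848*(6 - 16/(-3 + sqrt(2)*(I*sqrt(14)))) = -1848*(6 - 16/(-3 + 2*I*sqrt(7))) = -11088 + 29568/(-3 + 2*I*sqrt(7))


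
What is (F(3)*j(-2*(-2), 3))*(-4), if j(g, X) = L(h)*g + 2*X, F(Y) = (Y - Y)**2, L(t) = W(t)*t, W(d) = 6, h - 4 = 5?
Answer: 0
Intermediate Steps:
h = 9 (h = 4 + 5 = 9)
L(t) = 6*t
F(Y) = 0 (F(Y) = 0**2 = 0)
j(g, X) = 2*X + 54*g (j(g, X) = (6*9)*g + 2*X = 54*g + 2*X = 2*X + 54*g)
(F(3)*j(-2*(-2), 3))*(-4) = (0*(2*3 + 54*(-2*(-2))))*(-4) = (0*(6 + 54*4))*(-4) = (0*(6 + 216))*(-4) = (0*222)*(-4) = 0*(-4) = 0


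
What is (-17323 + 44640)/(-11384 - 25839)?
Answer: -27317/37223 ≈ -0.73387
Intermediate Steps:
(-17323 + 44640)/(-11384 - 25839) = 27317/(-37223) = 27317*(-1/37223) = -27317/37223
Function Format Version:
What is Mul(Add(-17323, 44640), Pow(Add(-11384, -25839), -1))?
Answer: Rational(-27317, 37223) ≈ -0.73387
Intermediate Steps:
Mul(Add(-17323, 44640), Pow(Add(-11384, -25839), -1)) = Mul(27317, Pow(-37223, -1)) = Mul(27317, Rational(-1, 37223)) = Rational(-27317, 37223)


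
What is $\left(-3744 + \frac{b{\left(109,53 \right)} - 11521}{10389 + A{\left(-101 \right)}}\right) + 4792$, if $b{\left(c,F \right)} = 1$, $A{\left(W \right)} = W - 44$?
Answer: $\frac{2681048}{2561} \approx 1046.9$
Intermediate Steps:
$A{\left(W \right)} = -44 + W$
$\left(-3744 + \frac{b{\left(109,53 \right)} - 11521}{10389 + A{\left(-101 \right)}}\right) + 4792 = \left(-3744 + \frac{1 - 11521}{10389 - 145}\right) + 4792 = \left(-3744 - \frac{11520}{10389 - 145}\right) + 4792 = \left(-3744 - \frac{11520}{10244}\right) + 4792 = \left(-3744 - \frac{2880}{2561}\right) + 4792 = - \frac{9591264}{2561} + 4792 = \frac{2681048}{2561}$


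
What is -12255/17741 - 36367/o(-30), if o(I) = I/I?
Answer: -645199202/17741 ≈ -36368.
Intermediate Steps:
o(I) = 1
-12255/17741 - 36367/o(-30) = -12255/17741 - 36367/1 = -12255*1/17741 - 36367*1 = -12255/17741 - 36367 = -645199202/17741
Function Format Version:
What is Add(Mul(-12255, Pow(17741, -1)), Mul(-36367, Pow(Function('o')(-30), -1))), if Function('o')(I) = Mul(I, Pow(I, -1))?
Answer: Rational(-645199202, 17741) ≈ -36368.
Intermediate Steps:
Function('o')(I) = 1
Add(Mul(-12255, Pow(17741, -1)), Mul(-36367, Pow(Function('o')(-30), -1))) = Add(Mul(-12255, Pow(17741, -1)), Mul(-36367, Pow(1, -1))) = Add(Mul(-12255, Rational(1, 17741)), Mul(-36367, 1)) = Add(Rational(-12255, 17741), -36367) = Rational(-645199202, 17741)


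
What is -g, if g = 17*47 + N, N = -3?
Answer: -796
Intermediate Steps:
g = 796 (g = 17*47 - 3 = 799 - 3 = 796)
-g = -1*796 = -796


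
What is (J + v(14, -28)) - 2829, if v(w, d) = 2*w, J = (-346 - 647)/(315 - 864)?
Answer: -512252/183 ≈ -2799.2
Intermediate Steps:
J = 331/183 (J = -993/(-549) = -993*(-1/549) = 331/183 ≈ 1.8087)
(J + v(14, -28)) - 2829 = (331/183 + 2*14) - 2829 = (331/183 + 28) - 2829 = 5455/183 - 2829 = -512252/183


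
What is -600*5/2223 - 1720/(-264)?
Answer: 14035/2717 ≈ 5.1656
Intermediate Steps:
-600*5/2223 - 1720/(-264) = -3000*1/2223 - 1720*(-1/264) = -1000/741 + 215/33 = 14035/2717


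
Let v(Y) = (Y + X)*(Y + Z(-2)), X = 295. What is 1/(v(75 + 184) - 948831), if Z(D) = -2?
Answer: -1/806453 ≈ -1.2400e-6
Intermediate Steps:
v(Y) = (-2 + Y)*(295 + Y) (v(Y) = (Y + 295)*(Y - 2) = (295 + Y)*(-2 + Y) = (-2 + Y)*(295 + Y))
1/(v(75 + 184) - 948831) = 1/((-590 + (75 + 184)**2 + 293*(75 + 184)) - 948831) = 1/((-590 + 259**2 + 293*259) - 948831) = 1/((-590 + 67081 + 75887) - 948831) = 1/(142378 - 948831) = 1/(-806453) = -1/806453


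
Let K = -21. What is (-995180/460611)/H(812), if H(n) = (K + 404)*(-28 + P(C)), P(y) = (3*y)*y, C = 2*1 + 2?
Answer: -49759/176414013 ≈ -0.00028206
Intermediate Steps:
C = 4 (C = 2 + 2 = 4)
P(y) = 3*y**2
H(n) = 7660 (H(n) = (-21 + 404)*(-28 + 3*4**2) = 383*(-28 + 3*16) = 383*(-28 + 48) = 383*20 = 7660)
(-995180/460611)/H(812) = -995180/460611/7660 = -995180*1/460611*(1/7660) = -995180/460611*1/7660 = -49759/176414013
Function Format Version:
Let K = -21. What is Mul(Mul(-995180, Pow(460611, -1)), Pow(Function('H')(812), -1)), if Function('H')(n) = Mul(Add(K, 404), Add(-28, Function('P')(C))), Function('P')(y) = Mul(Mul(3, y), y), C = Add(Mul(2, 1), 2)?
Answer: Rational(-49759, 176414013) ≈ -0.00028206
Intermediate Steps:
C = 4 (C = Add(2, 2) = 4)
Function('P')(y) = Mul(3, Pow(y, 2))
Function('H')(n) = 7660 (Function('H')(n) = Mul(Add(-21, 404), Add(-28, Mul(3, Pow(4, 2)))) = Mul(383, Add(-28, Mul(3, 16))) = Mul(383, Add(-28, 48)) = Mul(383, 20) = 7660)
Mul(Mul(-995180, Pow(460611, -1)), Pow(Function('H')(812), -1)) = Mul(Mul(-995180, Pow(460611, -1)), Pow(7660, -1)) = Mul(Mul(-995180, Rational(1, 460611)), Rational(1, 7660)) = Mul(Rational(-995180, 460611), Rational(1, 7660)) = Rational(-49759, 176414013)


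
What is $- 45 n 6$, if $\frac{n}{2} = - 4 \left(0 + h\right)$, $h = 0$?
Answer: $0$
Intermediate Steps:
$n = 0$ ($n = 2 \left(- 4 \left(0 + 0\right)\right) = 2 \left(\left(-4\right) 0\right) = 2 \cdot 0 = 0$)
$- 45 n 6 = \left(-45\right) 0 \cdot 6 = 0 \cdot 6 = 0$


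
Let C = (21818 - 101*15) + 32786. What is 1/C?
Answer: 1/53089 ≈ 1.8836e-5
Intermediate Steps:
C = 53089 (C = (21818 - 1515) + 32786 = 20303 + 32786 = 53089)
1/C = 1/53089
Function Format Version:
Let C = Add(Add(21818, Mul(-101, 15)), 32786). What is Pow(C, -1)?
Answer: Rational(1, 53089) ≈ 1.8836e-5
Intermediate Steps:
C = 53089 (C = Add(Add(21818, -1515), 32786) = Add(20303, 32786) = 53089)
Pow(C, -1) = Pow(53089, -1) = Rational(1, 53089)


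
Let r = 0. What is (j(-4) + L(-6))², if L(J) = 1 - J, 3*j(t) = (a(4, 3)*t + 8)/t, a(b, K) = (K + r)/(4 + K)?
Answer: 18496/441 ≈ 41.941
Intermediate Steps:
a(b, K) = K/(4 + K) (a(b, K) = (K + 0)/(4 + K) = K/(4 + K))
j(t) = (8 + 3*t/7)/(3*t) (j(t) = (((3/(4 + 3))*t + 8)/t)/3 = (((3/7)*t + 8)/t)/3 = (((3*(⅐))*t + 8)/t)/3 = ((3*t/7 + 8)/t)/3 = ((8 + 3*t/7)/t)/3 = (8 + 3*t/7)/(3*t))
(j(-4) + L(-6))² = ((1/21)*(56 + 3*(-4))/(-4) + (1 - 1*(-6)))² = ((1/21)*(-¼)*(56 - 12) + (1 + 6))² = ((1/21)*(-¼)*44 + 7)² = (-11/21 + 7)² = (136/21)² = 18496/441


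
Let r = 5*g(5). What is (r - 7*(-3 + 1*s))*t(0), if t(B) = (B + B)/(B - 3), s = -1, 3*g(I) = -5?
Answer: 0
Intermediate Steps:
g(I) = -5/3 (g(I) = (1/3)*(-5) = -5/3)
t(B) = 2*B/(-3 + B) (t(B) = (2*B)/(-3 + B) = 2*B/(-3 + B))
r = -25/3 (r = 5*(-5/3) = -25/3 ≈ -8.3333)
(r - 7*(-3 + 1*s))*t(0) = (-25/3 - 7*(-3 + 1*(-1)))*(2*0/(-3 + 0)) = (-25/3 - 7*(-3 - 1))*(2*0/(-3)) = (-25/3 - 7*(-4))*(2*0*(-1/3)) = (-25/3 + 28)*0 = (59/3)*0 = 0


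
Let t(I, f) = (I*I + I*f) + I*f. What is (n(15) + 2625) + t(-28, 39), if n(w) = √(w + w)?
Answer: 1225 + √30 ≈ 1230.5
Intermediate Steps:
n(w) = √2*√w (n(w) = √(2*w) = √2*√w)
t(I, f) = I² + 2*I*f (t(I, f) = (I² + I*f) + I*f = I² + 2*I*f)
(n(15) + 2625) + t(-28, 39) = (√2*√15 + 2625) - 28*(-28 + 2*39) = (√30 + 2625) - 28*(-28 + 78) = (2625 + √30) - 28*50 = (2625 + √30) - 1400 = 1225 + √30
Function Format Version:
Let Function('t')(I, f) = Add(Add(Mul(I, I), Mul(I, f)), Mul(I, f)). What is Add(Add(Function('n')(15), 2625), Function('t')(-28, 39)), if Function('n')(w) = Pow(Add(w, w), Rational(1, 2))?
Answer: Add(1225, Pow(30, Rational(1, 2))) ≈ 1230.5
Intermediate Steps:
Function('n')(w) = Mul(Pow(2, Rational(1, 2)), Pow(w, Rational(1, 2))) (Function('n')(w) = Pow(Mul(2, w), Rational(1, 2)) = Mul(Pow(2, Rational(1, 2)), Pow(w, Rational(1, 2))))
Function('t')(I, f) = Add(Pow(I, 2), Mul(2, I, f)) (Function('t')(I, f) = Add(Add(Pow(I, 2), Mul(I, f)), Mul(I, f)) = Add(Pow(I, 2), Mul(2, I, f)))
Add(Add(Function('n')(15), 2625), Function('t')(-28, 39)) = Add(Add(Mul(Pow(2, Rational(1, 2)), Pow(15, Rational(1, 2))), 2625), Mul(-28, Add(-28, Mul(2, 39)))) = Add(Add(Pow(30, Rational(1, 2)), 2625), Mul(-28, Add(-28, 78))) = Add(Add(2625, Pow(30, Rational(1, 2))), Mul(-28, 50)) = Add(Add(2625, Pow(30, Rational(1, 2))), -1400) = Add(1225, Pow(30, Rational(1, 2)))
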